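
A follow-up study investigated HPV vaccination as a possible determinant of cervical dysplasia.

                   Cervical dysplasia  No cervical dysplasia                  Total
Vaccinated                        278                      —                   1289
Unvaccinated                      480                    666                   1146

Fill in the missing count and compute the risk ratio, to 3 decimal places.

0.515

The missing cell is in the exposed row: 1289 − 278 = 1011.
So a = 278, b = 1011, c = 480, d = 666.
RR = [a/(a+b)] / [c/(c+d)] = (278/1289) / (480/1146) = 0.21567/0.41885 = 0.51491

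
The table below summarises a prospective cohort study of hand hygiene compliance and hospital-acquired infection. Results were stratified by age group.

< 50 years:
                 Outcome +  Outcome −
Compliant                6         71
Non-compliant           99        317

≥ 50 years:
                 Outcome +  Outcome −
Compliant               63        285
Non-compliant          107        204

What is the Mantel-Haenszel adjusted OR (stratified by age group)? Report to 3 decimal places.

OR_MH = Σ(aᵢdᵢ/nᵢ) / Σ(bᵢcᵢ/nᵢ), where nᵢ is the stratum total.
Stratum 1 (< 50 years): n = 493; a·d/n = 6·317/493 = 3.8580; b·c/n = 71·99/493 = 14.2576
Stratum 2 (≥ 50 years): n = 659; a·d/n = 63·204/659 = 19.5023; b·c/n = 285·107/659 = 46.2747
OR_MH = (3.8580 + 19.5023) / (14.2576 + 46.2747) = 23.3603 / 60.5323 = 0.38591

0.386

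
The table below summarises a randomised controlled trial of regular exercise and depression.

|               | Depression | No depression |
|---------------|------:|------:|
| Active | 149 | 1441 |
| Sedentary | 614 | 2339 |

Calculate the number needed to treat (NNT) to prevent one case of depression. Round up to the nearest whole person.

9

Risk in treated group = 149/1590 = 0.09371; risk in control = 614/2953 = 0.20792.
Absolute risk reduction = 0.20792 − 0.09371 = 0.11421
NNT = 1 / ARR = 1 / 0.11421 = 8.756 → round up → 9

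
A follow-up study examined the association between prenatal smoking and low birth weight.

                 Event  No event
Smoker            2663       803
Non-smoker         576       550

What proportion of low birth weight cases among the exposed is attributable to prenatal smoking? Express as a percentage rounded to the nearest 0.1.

Cells: a = 2663, b = 803, c = 576, d = 550.
Risk in exposed = 2663/3466 = 0.76832; risk in unexposed = 576/1126 = 0.51155.
RR = 0.76832/0.51155 = 1.50196
AR% = (RR − 1)/RR × 100 = (1.50196 − 1)/1.50196 × 100 = 33.4204%

33.4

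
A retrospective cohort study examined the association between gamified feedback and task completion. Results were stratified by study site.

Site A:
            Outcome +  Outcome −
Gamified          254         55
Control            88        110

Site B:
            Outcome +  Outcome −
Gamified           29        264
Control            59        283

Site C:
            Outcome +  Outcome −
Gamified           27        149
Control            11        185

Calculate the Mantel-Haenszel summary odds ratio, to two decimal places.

OR_MH = Σ(aᵢdᵢ/nᵢ) / Σ(bᵢcᵢ/nᵢ), where nᵢ is the stratum total.
Stratum 1 (Site A): n = 507; a·d/n = 254·110/507 = 55.1085; b·c/n = 55·88/507 = 9.5464
Stratum 2 (Site B): n = 635; a·d/n = 29·283/635 = 12.9244; b·c/n = 264·59/635 = 24.5291
Stratum 3 (Site C): n = 372; a·d/n = 27·185/372 = 13.4274; b·c/n = 149·11/372 = 4.4059
OR_MH = (55.1085 + 12.9244 + 13.4274) / (9.5464 + 24.5291 + 4.4059) = 81.4603 / 38.4814 = 2.11687

2.12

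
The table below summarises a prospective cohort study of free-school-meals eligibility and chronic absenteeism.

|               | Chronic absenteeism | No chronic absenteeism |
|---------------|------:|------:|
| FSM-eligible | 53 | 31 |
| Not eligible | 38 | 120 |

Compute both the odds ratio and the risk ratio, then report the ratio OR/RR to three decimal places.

2.058

Cells: a = 53, b = 31, c = 38, d = 120.
OR = (53·120)/(31·38) = 6360/1178 = 5.39898
Risk in exposed = 53/84 = 0.63095; risk in unexposed = 38/158 = 0.24051; RR = 2.62343
OR/RR = 5.39898 / 2.62343 = 2.05798
The outcome is not rare, so the OR lies further from 1 than the RR.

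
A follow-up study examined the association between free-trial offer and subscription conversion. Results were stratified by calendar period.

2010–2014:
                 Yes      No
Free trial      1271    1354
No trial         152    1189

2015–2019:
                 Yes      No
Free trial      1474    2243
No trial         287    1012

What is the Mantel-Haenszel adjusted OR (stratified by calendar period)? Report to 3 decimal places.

3.764

OR_MH = Σ(aᵢdᵢ/nᵢ) / Σ(bᵢcᵢ/nᵢ), where nᵢ is the stratum total.
Stratum 1 (2010–2014): n = 3966; a·d/n = 1271·1189/3966 = 381.0436; b·c/n = 1354·152/3966 = 51.8931
Stratum 2 (2015–2019): n = 5016; a·d/n = 1474·1012/5016 = 297.3860; b·c/n = 2243·287/5016 = 128.3375
OR_MH = (381.0436 + 297.3860) / (51.8931 + 128.3375) = 678.4296 / 180.2306 = 3.76423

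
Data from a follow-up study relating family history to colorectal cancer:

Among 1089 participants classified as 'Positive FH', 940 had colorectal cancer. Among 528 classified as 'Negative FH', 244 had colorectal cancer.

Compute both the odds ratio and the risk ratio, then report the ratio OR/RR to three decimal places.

3.931

From the description: a = 940, b = 149, c = 244, d = 284.
OR = (940·284)/(149·244) = 266960/36356 = 7.34294
Risk in exposed = 940/1089 = 0.86318; risk in unexposed = 244/528 = 0.46212; RR = 1.86786
OR/RR = 7.34294 / 1.86786 = 3.93121
The outcome is not rare, so the OR lies further from 1 than the RR.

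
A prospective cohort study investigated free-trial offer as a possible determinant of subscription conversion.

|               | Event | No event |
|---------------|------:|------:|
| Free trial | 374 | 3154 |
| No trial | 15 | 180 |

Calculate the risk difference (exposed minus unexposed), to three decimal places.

Cells: a = 374, b = 3154, c = 15, d = 180.
Risk in exposed = 374/3528 = 0.106009; risk in unexposed = 15/195 = 0.076923.
Risk difference = 0.106009 − 0.076923 = 0.029086

0.029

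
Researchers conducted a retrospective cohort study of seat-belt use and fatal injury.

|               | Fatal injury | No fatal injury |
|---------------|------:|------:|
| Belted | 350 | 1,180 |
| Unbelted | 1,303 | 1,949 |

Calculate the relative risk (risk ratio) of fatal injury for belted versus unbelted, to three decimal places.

0.571

Cells: a = 350, b = 1180, c = 1303, d = 1949.
Risk in exposed = 350/1530 = 0.22876; risk in unexposed = 1303/3252 = 0.40068.
RR = 0.22876 / 0.40068 = 0.57093
The risk is 43% lower among the exposed than among the unexposed.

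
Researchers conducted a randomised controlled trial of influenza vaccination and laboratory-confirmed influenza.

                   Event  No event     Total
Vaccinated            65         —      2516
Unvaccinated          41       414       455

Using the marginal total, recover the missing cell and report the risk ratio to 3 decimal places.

The missing cell is in the exposed row: 2516 − 65 = 2451.
So a = 65, b = 2451, c = 41, d = 414.
RR = [a/(a+b)] / [c/(c+d)] = (65/2516) / (41/455) = 0.02583/0.09011 = 0.28670

0.287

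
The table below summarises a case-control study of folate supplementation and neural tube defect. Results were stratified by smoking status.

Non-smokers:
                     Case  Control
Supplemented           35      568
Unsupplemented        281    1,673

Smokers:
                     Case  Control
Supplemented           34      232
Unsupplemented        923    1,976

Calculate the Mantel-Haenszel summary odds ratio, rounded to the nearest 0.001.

OR_MH = Σ(aᵢdᵢ/nᵢ) / Σ(bᵢcᵢ/nᵢ), where nᵢ is the stratum total.
Stratum 1 (Non-smokers): n = 2557; a·d/n = 35·1673/2557 = 22.8999; b·c/n = 568·281/2557 = 62.4200
Stratum 2 (Smokers): n = 3165; a·d/n = 34·1976/3165 = 21.2272; b·c/n = 232·923/3165 = 67.6575
OR_MH = (22.8999 + 21.2272) / (62.4200 + 67.6575) = 44.1271 / 130.0775 = 0.33924

0.339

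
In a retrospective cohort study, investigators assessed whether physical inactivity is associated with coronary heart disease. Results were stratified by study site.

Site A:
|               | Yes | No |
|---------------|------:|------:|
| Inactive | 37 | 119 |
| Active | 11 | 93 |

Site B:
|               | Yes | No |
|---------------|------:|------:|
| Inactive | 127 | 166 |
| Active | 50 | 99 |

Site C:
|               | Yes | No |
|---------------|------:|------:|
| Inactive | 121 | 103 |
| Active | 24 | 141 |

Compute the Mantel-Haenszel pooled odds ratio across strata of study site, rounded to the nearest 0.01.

OR_MH = Σ(aᵢdᵢ/nᵢ) / Σ(bᵢcᵢ/nᵢ), where nᵢ is the stratum total.
Stratum 1 (Site A): n = 260; a·d/n = 37·93/260 = 13.2346; b·c/n = 119·11/260 = 5.0346
Stratum 2 (Site B): n = 442; a·d/n = 127·99/442 = 28.4457; b·c/n = 166·50/442 = 18.7783
Stratum 3 (Site C): n = 389; a·d/n = 121·141/389 = 43.8586; b·c/n = 103·24/389 = 6.3548
OR_MH = (13.2346 + 28.4457 + 43.8586) / (5.0346 + 18.7783 + 6.3548) = 85.5389 / 30.1677 = 2.83545

2.84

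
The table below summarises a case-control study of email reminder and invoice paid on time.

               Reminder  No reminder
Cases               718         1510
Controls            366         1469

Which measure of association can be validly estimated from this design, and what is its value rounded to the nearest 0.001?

Reading the table with exposure as columns: a = 718 (Reminder, case), b = 366 (Reminder, non-case), c = 1510 (No reminder, case), d = 1469.
This is a case-control study: participants were sampled on outcome status, so risks in the source population cannot be estimated directly — relative risk is not valid here. The odds ratio is the appropriate measure.
OR = (a·d)/(b·c) = (718 × 1469) / (366 × 1510) = 1054742 / 552660 = 1.90848

1.908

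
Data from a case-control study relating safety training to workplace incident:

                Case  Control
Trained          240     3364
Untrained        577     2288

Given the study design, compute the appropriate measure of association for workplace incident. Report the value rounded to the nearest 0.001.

Cells: a = 240, b = 3364, c = 577, d = 2288.
This is a case-control study: participants were sampled on outcome status, so risks in the source population cannot be estimated directly — relative risk is not valid here. The odds ratio is the appropriate measure.
OR = (a·d)/(b·c) = (240 × 2288) / (3364 × 577) = 549120 / 1941028 = 0.28290

0.283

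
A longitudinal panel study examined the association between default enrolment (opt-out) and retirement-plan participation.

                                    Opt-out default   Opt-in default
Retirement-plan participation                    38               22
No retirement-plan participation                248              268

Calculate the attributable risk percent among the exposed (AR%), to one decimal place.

Reading the table with exposure as columns: a = 38 (Opt-out default, case), b = 248 (Opt-out default, non-case), c = 22 (Opt-in default, case), d = 268.
Risk in exposed = 38/286 = 0.13287; risk in unexposed = 22/290 = 0.07586.
RR = 0.13287/0.07586 = 1.75143
AR% = (RR − 1)/RR × 100 = (1.75143 − 1)/1.75143 × 100 = 42.9038%

42.9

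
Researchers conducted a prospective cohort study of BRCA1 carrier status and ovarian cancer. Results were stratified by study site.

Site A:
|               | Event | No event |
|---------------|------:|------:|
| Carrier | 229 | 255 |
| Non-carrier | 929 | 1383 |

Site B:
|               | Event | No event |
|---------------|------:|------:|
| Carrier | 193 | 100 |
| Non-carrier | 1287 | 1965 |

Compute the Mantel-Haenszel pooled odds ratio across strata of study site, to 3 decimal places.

1.820

OR_MH = Σ(aᵢdᵢ/nᵢ) / Σ(bᵢcᵢ/nᵢ), where nᵢ is the stratum total.
Stratum 1 (Site A): n = 2796; a·d/n = 229·1383/2796 = 113.2715; b·c/n = 255·929/2796 = 84.7264
Stratum 2 (Site B): n = 3545; a·d/n = 193·1965/3545 = 106.9803; b·c/n = 100·1287/3545 = 36.3047
OR_MH = (113.2715 + 106.9803) / (84.7264 + 36.3047) = 220.2517 / 121.0310 = 1.81980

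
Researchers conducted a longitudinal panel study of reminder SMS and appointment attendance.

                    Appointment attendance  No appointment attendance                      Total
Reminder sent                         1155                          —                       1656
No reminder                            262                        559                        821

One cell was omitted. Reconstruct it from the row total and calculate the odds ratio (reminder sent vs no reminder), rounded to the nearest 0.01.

The missing cell is in the exposed row: 1656 − 1155 = 501.
So a = 1155, b = 501, c = 262, d = 559.
OR = (a·d)/(b·c) = (1155 × 559) / (501 × 262) = 645645 / 131262 = 4.91875

4.92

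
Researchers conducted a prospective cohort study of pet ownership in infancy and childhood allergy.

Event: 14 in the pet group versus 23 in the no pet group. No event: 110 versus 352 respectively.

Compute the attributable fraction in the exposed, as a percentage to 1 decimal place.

45.7

From the description: a = 14, b = 110, c = 23, d = 352.
Risk in exposed = 14/124 = 0.11290; risk in unexposed = 23/375 = 0.06133.
RR = 0.11290/0.06133 = 1.84081
AR% = (RR − 1)/RR × 100 = (1.84081 − 1)/1.84081 × 100 = 45.6762%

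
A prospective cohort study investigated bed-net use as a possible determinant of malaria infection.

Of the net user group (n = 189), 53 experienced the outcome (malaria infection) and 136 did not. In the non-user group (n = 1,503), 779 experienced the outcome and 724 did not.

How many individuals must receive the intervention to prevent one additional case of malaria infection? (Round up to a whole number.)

Risk in treated group = 53/189 = 0.28042; risk in control = 779/1503 = 0.51830.
Absolute risk reduction = 0.51830 − 0.28042 = 0.23787
NNT = 1 / ARR = 1 / 0.23787 = 4.204 → round up → 5

5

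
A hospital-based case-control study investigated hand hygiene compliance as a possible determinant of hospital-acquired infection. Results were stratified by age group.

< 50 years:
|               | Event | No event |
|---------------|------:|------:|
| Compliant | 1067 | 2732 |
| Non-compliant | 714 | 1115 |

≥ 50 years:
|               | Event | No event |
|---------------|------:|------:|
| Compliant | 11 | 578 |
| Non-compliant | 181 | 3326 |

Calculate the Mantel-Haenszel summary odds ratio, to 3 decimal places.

0.592

OR_MH = Σ(aᵢdᵢ/nᵢ) / Σ(bᵢcᵢ/nᵢ), where nᵢ is the stratum total.
Stratum 1 (< 50 years): n = 5628; a·d/n = 1067·1115/5628 = 211.3904; b·c/n = 2732·714/5628 = 346.5970
Stratum 2 (≥ 50 years): n = 4096; a·d/n = 11·3326/4096 = 8.9321; b·c/n = 578·181/4096 = 25.5415
OR_MH = (211.3904 + 8.9321) / (346.5970 + 25.5415) = 220.3225 / 372.1385 = 0.59204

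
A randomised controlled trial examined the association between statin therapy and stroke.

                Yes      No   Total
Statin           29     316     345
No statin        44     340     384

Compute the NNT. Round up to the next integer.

33

Risk in treated group = 29/345 = 0.08406; risk in control = 44/384 = 0.11458.
Absolute risk reduction = 0.11458 − 0.08406 = 0.03053
NNT = 1 / ARR = 1 / 0.03053 = 32.760 → round up → 33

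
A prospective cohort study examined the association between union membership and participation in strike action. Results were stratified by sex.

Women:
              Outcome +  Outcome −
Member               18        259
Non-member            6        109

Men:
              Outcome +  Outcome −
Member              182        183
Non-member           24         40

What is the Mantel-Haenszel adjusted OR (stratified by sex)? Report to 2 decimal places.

1.55

OR_MH = Σ(aᵢdᵢ/nᵢ) / Σ(bᵢcᵢ/nᵢ), where nᵢ is the stratum total.
Stratum 1 (Women): n = 392; a·d/n = 18·109/392 = 5.0051; b·c/n = 259·6/392 = 3.9643
Stratum 2 (Men): n = 429; a·d/n = 182·40/429 = 16.9697; b·c/n = 183·24/429 = 10.2378
OR_MH = (5.0051 + 16.9697) / (3.9643 + 10.2378) = 21.9748 / 14.2020 = 1.54730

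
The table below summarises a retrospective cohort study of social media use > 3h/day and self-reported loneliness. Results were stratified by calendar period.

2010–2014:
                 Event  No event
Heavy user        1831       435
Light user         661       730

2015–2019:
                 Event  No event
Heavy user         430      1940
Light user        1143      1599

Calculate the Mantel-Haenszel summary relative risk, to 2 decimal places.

RR_MH = Σ(aᵢ·n₀ᵢ/nᵢ) / Σ(cᵢ·n₁ᵢ/nᵢ), with n₁ᵢ = aᵢ+bᵢ (exposed), n₀ᵢ = cᵢ+dᵢ (unexposed), nᵢ = n₁ᵢ+n₀ᵢ.
Stratum 1 (2010–2014): n₁ = 2266, n₀ = 1391, n = 3657; a·n₀/n = 1831·1391/3657 = 696.4509; c·n₁/n = 661·2266/3657 = 409.5778
Stratum 2 (2015–2019): n₁ = 2370, n₀ = 2742, n = 5112; a·n₀/n = 430·2742/5112 = 230.6455; c·n₁/n = 1143·2370/5112 = 529.9120
RR_MH = (696.4509 + 230.6455) / (409.5778 + 529.9120) = 927.0965 / 939.4898 = 0.98681

0.99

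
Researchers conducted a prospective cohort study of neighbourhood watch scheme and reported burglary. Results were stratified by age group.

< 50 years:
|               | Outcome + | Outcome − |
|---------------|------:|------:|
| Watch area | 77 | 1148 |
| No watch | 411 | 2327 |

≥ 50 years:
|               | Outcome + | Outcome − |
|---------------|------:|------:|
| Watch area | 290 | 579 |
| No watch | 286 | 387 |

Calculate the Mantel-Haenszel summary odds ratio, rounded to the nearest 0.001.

OR_MH = Σ(aᵢdᵢ/nᵢ) / Σ(bᵢcᵢ/nᵢ), where nᵢ is the stratum total.
Stratum 1 (< 50 years): n = 3963; a·d/n = 77·2327/3963 = 45.2130; b·c/n = 1148·411/3963 = 119.0583
Stratum 2 (≥ 50 years): n = 1542; a·d/n = 290·387/1542 = 72.7821; b·c/n = 579·286/1542 = 107.3891
OR_MH = (45.2130 + 72.7821) / (119.0583 + 107.3891) = 117.9951 / 226.4474 = 0.52107

0.521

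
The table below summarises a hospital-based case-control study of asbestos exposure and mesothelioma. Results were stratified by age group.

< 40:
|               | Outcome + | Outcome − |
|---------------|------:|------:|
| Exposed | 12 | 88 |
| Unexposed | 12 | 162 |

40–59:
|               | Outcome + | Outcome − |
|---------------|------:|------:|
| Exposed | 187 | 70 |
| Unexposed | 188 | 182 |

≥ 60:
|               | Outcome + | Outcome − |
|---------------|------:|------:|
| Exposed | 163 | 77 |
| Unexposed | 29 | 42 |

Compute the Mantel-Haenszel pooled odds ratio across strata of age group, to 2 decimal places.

OR_MH = Σ(aᵢdᵢ/nᵢ) / Σ(bᵢcᵢ/nᵢ), where nᵢ is the stratum total.
Stratum 1 (< 40): n = 274; a·d/n = 12·162/274 = 7.0949; b·c/n = 88·12/274 = 3.8540
Stratum 2 (40–59): n = 627; a·d/n = 187·182/627 = 54.2807; b·c/n = 70·188/627 = 20.9888
Stratum 3 (≥ 60): n = 311; a·d/n = 163·42/311 = 22.0129; b·c/n = 77·29/311 = 7.1801
OR_MH = (7.0949 + 54.2807 + 22.0129) / (3.8540 + 20.9888 + 7.1801) = 83.3885 / 32.0229 = 2.60402

2.60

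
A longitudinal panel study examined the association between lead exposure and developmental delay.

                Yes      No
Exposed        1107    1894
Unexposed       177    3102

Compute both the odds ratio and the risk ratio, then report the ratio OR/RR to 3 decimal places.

Cells: a = 1107, b = 1894, c = 177, d = 3102.
OR = (1107·3102)/(1894·177) = 3433914/335238 = 10.24321
Risk in exposed = 1107/3001 = 0.36888; risk in unexposed = 177/3279 = 0.05398; RR = 6.83360
OR/RR = 10.24321 / 6.83360 = 1.49895
The outcome is not rare, so the OR lies further from 1 than the RR.

1.499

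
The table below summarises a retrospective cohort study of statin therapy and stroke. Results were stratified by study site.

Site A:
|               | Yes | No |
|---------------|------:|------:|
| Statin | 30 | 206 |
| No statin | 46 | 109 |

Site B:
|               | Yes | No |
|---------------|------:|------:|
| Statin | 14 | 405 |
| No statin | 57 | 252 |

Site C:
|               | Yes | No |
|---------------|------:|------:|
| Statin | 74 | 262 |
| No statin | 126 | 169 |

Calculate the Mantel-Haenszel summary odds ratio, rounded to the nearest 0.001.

0.305

OR_MH = Σ(aᵢdᵢ/nᵢ) / Σ(bᵢcᵢ/nᵢ), where nᵢ is the stratum total.
Stratum 1 (Site A): n = 391; a·d/n = 30·109/391 = 8.3632; b·c/n = 206·46/391 = 24.2353
Stratum 2 (Site B): n = 728; a·d/n = 14·252/728 = 4.8462; b·c/n = 405·57/728 = 31.7102
Stratum 3 (Site C): n = 631; a·d/n = 74·169/631 = 19.8193; b·c/n = 262·126/631 = 52.3170
OR_MH = (8.3632 + 4.8462 + 19.8193) / (24.2353 + 31.7102 + 52.3170) = 33.0287 / 108.2624 = 0.30508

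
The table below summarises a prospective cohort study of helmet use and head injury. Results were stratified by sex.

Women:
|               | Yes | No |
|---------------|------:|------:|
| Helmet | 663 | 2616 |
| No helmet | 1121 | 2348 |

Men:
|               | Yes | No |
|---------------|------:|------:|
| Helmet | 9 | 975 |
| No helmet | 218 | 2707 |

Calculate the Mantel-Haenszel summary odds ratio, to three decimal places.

0.485

OR_MH = Σ(aᵢdᵢ/nᵢ) / Σ(bᵢcᵢ/nᵢ), where nᵢ is the stratum total.
Stratum 1 (Women): n = 6748; a·d/n = 663·2348/6748 = 230.6941; b·c/n = 2616·1121/6748 = 434.5785
Stratum 2 (Men): n = 3909; a·d/n = 9·2707/3909 = 6.2325; b·c/n = 975·218/3909 = 54.3745
OR_MH = (230.6941 + 6.2325) / (434.5785 + 54.3745) = 236.9267 / 488.9531 = 0.48456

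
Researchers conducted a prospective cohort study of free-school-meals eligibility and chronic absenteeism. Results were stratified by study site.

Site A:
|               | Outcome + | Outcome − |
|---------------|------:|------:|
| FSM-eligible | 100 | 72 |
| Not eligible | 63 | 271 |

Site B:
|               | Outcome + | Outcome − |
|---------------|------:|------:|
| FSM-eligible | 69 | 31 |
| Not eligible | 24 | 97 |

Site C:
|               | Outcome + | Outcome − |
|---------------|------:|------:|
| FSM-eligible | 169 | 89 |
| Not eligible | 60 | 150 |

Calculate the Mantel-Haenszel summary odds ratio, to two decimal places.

5.81

OR_MH = Σ(aᵢdᵢ/nᵢ) / Σ(bᵢcᵢ/nᵢ), where nᵢ is the stratum total.
Stratum 1 (Site A): n = 506; a·d/n = 100·271/506 = 53.5573; b·c/n = 72·63/506 = 8.9644
Stratum 2 (Site B): n = 221; a·d/n = 69·97/221 = 30.2851; b·c/n = 31·24/221 = 3.3665
Stratum 3 (Site C): n = 468; a·d/n = 169·150/468 = 54.1667; b·c/n = 89·60/468 = 11.4103
OR_MH = (53.5573 + 30.2851 + 54.1667) / (8.9644 + 3.3665 + 11.4103) = 138.0090 / 23.7412 = 5.81306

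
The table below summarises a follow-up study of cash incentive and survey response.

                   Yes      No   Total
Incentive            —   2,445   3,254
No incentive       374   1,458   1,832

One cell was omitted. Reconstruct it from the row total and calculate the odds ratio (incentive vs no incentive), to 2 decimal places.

1.29

The missing cell is in the exposed row: 3254 − 2445 = 809.
So a = 809, b = 2445, c = 374, d = 1458.
OR = (a·d)/(b·c) = (809 × 1458) / (2445 × 374) = 1179522 / 914430 = 1.28990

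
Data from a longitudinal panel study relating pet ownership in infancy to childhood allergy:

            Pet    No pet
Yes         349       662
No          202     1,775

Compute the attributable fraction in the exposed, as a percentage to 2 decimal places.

57.11

Reading the table with exposure as columns: a = 349 (Pet, case), b = 202 (Pet, non-case), c = 662 (No pet, case), d = 1775.
Risk in exposed = 349/551 = 0.63339; risk in unexposed = 662/2437 = 0.27165.
RR = 0.63339/0.27165 = 2.33169
AR% = (RR − 1)/RR × 100 = (2.33169 − 1)/2.33169 × 100 = 57.1127%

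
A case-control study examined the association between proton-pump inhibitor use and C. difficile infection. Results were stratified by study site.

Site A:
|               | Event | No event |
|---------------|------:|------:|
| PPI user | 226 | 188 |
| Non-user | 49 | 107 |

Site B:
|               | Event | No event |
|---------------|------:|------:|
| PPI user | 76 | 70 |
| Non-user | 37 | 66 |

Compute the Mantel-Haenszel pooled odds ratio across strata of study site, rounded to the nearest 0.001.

OR_MH = Σ(aᵢdᵢ/nᵢ) / Σ(bᵢcᵢ/nᵢ), where nᵢ is the stratum total.
Stratum 1 (Site A): n = 570; a·d/n = 226·107/570 = 42.4246; b·c/n = 188·49/570 = 16.1614
Stratum 2 (Site B): n = 249; a·d/n = 76·66/249 = 20.1446; b·c/n = 70·37/249 = 10.4016
OR_MH = (42.4246 + 20.1446) / (16.1614 + 10.4016) = 62.5691 / 26.5630 = 2.35550

2.355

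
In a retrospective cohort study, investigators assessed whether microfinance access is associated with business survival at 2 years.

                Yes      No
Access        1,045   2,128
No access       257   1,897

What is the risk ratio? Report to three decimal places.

2.760

Cells: a = 1045, b = 2128, c = 257, d = 1897.
Risk in exposed = 1045/3173 = 0.32934; risk in unexposed = 257/2154 = 0.11931.
RR = 0.32934 / 0.11931 = 2.76032
The risk among the exposed is 2.76 times that among the unexposed.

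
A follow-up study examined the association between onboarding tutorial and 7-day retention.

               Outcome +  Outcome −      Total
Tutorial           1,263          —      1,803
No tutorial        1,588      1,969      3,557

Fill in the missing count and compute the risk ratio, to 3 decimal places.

The missing cell is in the exposed row: 1803 − 1263 = 540.
So a = 1263, b = 540, c = 1588, d = 1969.
RR = [a/(a+b)] / [c/(c+d)] = (1263/1803) / (1588/3557) = 0.70050/0.44644 = 1.56907

1.569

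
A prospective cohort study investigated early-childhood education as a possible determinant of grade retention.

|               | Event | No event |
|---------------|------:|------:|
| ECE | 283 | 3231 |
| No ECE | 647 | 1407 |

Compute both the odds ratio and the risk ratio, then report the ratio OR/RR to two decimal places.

Cells: a = 283, b = 3231, c = 647, d = 1407.
OR = (283·1407)/(3231·647) = 398181/2090457 = 0.19048
Risk in exposed = 283/3514 = 0.08054; risk in unexposed = 647/2054 = 0.31500; RR = 0.25567
OR/RR = 0.19048 / 0.25567 = 0.74500
The outcome is not rare, so the OR lies further from 1 than the RR.

0.75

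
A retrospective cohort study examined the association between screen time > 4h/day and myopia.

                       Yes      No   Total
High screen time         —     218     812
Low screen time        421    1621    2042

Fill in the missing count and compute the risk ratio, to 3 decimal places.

The missing cell is in the exposed row: 812 − 218 = 594.
So a = 594, b = 218, c = 421, d = 1621.
RR = [a/(a+b)] / [c/(c+d)] = (594/812) / (421/2042) = 0.73153/0.20617 = 3.54817

3.548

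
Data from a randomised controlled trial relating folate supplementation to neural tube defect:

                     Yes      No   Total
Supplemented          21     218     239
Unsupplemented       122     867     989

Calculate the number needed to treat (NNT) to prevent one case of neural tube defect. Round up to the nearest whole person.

29

Risk in treated group = 21/239 = 0.08787; risk in control = 122/989 = 0.12336.
Absolute risk reduction = 0.12336 − 0.08787 = 0.03549
NNT = 1 / ARR = 1 / 0.03549 = 28.176 → round up → 29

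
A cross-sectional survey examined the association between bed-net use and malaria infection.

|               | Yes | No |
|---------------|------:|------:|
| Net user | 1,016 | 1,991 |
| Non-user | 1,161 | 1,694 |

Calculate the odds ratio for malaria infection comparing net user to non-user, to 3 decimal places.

0.745

Cells: a = 1016, b = 1991, c = 1161, d = 1694.
OR = (a·d)/(b·c) = (1016 × 1694) / (1991 × 1161) = 1721104 / 2311551 = 0.74457
Exposure is associated with lower odds of malaria infection (OR = 0.74 < 1).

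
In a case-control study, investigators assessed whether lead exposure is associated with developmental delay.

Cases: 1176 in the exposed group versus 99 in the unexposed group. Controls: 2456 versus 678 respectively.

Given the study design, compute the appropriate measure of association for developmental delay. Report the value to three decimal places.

3.279

From the description: a = 1176, b = 2456, c = 99, d = 678.
This is a case-control study: participants were sampled on outcome status, so risks in the source population cannot be estimated directly — relative risk is not valid here. The odds ratio is the appropriate measure.
OR = (a·d)/(b·c) = (1176 × 678) / (2456 × 99) = 797328 / 243144 = 3.27924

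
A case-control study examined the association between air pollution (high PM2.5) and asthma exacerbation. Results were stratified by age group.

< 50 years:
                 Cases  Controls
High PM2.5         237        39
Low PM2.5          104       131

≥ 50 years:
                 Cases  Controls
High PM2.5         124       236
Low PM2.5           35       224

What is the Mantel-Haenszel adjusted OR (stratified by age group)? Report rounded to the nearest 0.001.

4.963

OR_MH = Σ(aᵢdᵢ/nᵢ) / Σ(bᵢcᵢ/nᵢ), where nᵢ is the stratum total.
Stratum 1 (< 50 years): n = 511; a·d/n = 237·131/511 = 60.7573; b·c/n = 39·104/511 = 7.9374
Stratum 2 (≥ 50 years): n = 619; a·d/n = 124·224/619 = 44.8724; b·c/n = 236·35/619 = 13.3441
OR_MH = (60.7573 + 44.8724) / (7.9374 + 13.3441) = 105.6297 / 21.2815 = 4.96346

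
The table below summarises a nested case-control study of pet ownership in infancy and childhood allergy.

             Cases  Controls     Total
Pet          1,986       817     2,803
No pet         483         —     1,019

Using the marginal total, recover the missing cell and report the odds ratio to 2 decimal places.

The missing cell is in the unexposed row: 1019 − 483 = 536.
So a = 1986, b = 817, c = 483, d = 536.
OR = (a·d)/(b·c) = (1986 × 536) / (817 × 483) = 1064496 / 394611 = 2.69758

2.70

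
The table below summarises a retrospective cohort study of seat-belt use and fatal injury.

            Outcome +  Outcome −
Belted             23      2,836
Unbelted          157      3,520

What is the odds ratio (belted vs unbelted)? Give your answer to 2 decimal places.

0.18

Cells: a = 23, b = 2836, c = 157, d = 3520.
OR = (a·d)/(b·c) = (23 × 3520) / (2836 × 157) = 80960 / 445252 = 0.18183
Exposure is associated with lower odds of fatal injury (OR = 0.18 < 1).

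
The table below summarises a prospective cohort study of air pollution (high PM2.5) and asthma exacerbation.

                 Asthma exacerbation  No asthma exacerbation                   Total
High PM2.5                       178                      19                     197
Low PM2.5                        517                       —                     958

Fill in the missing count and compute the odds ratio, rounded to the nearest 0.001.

The missing cell is in the unexposed row: 958 − 517 = 441.
So a = 178, b = 19, c = 517, d = 441.
OR = (a·d)/(b·c) = (178 × 441) / (19 × 517) = 78498 / 9823 = 7.99125

7.991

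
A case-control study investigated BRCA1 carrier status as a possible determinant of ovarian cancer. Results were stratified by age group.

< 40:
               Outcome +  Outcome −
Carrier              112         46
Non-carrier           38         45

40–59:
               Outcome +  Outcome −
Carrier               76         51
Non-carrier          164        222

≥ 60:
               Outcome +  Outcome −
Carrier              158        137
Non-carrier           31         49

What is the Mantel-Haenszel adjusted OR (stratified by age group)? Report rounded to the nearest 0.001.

OR_MH = Σ(aᵢdᵢ/nᵢ) / Σ(bᵢcᵢ/nᵢ), where nᵢ is the stratum total.
Stratum 1 (< 40): n = 241; a·d/n = 112·45/241 = 20.9129; b·c/n = 46·38/241 = 7.2531
Stratum 2 (40–59): n = 513; a·d/n = 76·222/513 = 32.8889; b·c/n = 51·164/513 = 16.3041
Stratum 3 (≥ 60): n = 375; a·d/n = 158·49/375 = 20.6453; b·c/n = 137·31/375 = 11.3253
OR_MH = (20.9129 + 32.8889 + 20.6453) / (7.2531 + 16.3041 + 11.3253) = 74.4471 / 34.8825 = 2.13422

2.134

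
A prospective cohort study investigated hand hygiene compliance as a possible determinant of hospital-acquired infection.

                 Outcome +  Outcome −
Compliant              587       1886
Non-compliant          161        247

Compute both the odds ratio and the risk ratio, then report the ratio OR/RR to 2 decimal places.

Cells: a = 587, b = 1886, c = 161, d = 247.
OR = (587·247)/(1886·161) = 144989/303646 = 0.47749
Risk in exposed = 587/2473 = 0.23736; risk in unexposed = 161/408 = 0.39461; RR = 0.60152
OR/RR = 0.47749 / 0.60152 = 0.79381
The outcome is not rare, so the OR lies further from 1 than the RR.

0.79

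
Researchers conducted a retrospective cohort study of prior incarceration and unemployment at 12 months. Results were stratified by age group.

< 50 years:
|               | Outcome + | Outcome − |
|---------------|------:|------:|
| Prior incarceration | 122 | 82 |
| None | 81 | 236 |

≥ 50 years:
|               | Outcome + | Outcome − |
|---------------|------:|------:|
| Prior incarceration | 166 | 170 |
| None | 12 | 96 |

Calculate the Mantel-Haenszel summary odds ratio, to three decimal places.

OR_MH = Σ(aᵢdᵢ/nᵢ) / Σ(bᵢcᵢ/nᵢ), where nᵢ is the stratum total.
Stratum 1 (< 50 years): n = 521; a·d/n = 122·236/521 = 55.2630; b·c/n = 82·81/521 = 12.7486
Stratum 2 (≥ 50 years): n = 444; a·d/n = 166·96/444 = 35.8919; b·c/n = 170·12/444 = 4.5946
OR_MH = (55.2630 + 35.8919) / (12.7486 + 4.5946) = 91.1548 / 17.3432 = 5.25596

5.256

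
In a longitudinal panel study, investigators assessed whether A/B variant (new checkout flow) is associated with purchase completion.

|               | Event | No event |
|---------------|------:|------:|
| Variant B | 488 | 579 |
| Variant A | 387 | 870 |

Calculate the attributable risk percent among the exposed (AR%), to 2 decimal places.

32.68

Cells: a = 488, b = 579, c = 387, d = 870.
Risk in exposed = 488/1067 = 0.45736; risk in unexposed = 387/1257 = 0.30788.
RR = 0.45736/0.30788 = 1.48552
AR% = (RR − 1)/RR × 100 = (1.48552 − 1)/1.48552 × 100 = 32.6837%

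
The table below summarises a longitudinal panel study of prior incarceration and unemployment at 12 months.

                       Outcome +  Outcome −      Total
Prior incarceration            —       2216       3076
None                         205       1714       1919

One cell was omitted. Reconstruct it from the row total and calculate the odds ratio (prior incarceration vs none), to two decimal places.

The missing cell is in the exposed row: 3076 − 2216 = 860.
So a = 860, b = 2216, c = 205, d = 1714.
OR = (a·d)/(b·c) = (860 × 1714) / (2216 × 205) = 1474040 / 454280 = 3.24478

3.24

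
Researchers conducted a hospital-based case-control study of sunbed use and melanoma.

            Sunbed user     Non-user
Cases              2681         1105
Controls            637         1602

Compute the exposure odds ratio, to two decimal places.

6.10

Reading the table with exposure as columns: a = 2681 (Sunbed user, case), b = 637 (Sunbed user, non-case), c = 1105 (Non-user, case), d = 1602.
OR = (a·d)/(b·c) = (2681 × 1602) / (637 × 1105) = 4294962 / 703885 = 6.10180
The odds of melanoma are about 6.10 times as high in the sunbed user group.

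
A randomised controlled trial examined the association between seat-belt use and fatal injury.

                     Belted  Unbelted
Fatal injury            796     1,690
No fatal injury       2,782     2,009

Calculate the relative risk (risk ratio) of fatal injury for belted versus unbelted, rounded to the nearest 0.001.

Reading the table with exposure as columns: a = 796 (Belted, case), b = 2782 (Belted, non-case), c = 1690 (Unbelted, case), d = 2009.
Risk in exposed = 796/3578 = 0.22247; risk in unexposed = 1690/3699 = 0.45688.
RR = 0.22247 / 0.45688 = 0.48693
The risk is 51% lower among the exposed than among the unexposed.

0.487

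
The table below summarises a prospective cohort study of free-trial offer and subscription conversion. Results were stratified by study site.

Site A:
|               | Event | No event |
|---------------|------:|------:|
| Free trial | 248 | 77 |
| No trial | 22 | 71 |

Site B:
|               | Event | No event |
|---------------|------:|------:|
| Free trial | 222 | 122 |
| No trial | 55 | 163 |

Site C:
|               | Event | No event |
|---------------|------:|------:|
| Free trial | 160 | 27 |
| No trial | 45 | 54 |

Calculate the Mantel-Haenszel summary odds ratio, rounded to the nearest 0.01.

6.75

OR_MH = Σ(aᵢdᵢ/nᵢ) / Σ(bᵢcᵢ/nᵢ), where nᵢ is the stratum total.
Stratum 1 (Site A): n = 418; a·d/n = 248·71/418 = 42.1244; b·c/n = 77·22/418 = 4.0526
Stratum 2 (Site B): n = 562; a·d/n = 222·163/562 = 64.3879; b·c/n = 122·55/562 = 11.9395
Stratum 3 (Site C): n = 286; a·d/n = 160·54/286 = 30.2098; b·c/n = 27·45/286 = 4.2483
OR_MH = (42.1244 + 64.3879 + 30.2098) / (4.0526 + 11.9395 + 4.2483) = 136.7221 / 20.2404 = 6.75492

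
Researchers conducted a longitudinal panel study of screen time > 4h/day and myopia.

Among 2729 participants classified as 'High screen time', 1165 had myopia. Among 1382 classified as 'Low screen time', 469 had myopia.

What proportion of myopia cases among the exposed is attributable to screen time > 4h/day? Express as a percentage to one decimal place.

From the description: a = 1165, b = 1564, c = 469, d = 913.
Risk in exposed = 1165/2729 = 0.42690; risk in unexposed = 469/1382 = 0.33936.
RR = 0.42690/0.33936 = 1.25793
AR% = (RR − 1)/RR × 100 = (1.25793 − 1)/1.25793 × 100 = 20.5045%

20.5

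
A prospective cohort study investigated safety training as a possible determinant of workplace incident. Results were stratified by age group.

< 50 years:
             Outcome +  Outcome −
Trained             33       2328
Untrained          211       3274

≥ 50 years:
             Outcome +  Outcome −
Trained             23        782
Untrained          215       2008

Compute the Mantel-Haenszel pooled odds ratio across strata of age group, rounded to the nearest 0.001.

0.242

OR_MH = Σ(aᵢdᵢ/nᵢ) / Σ(bᵢcᵢ/nᵢ), where nᵢ is the stratum total.
Stratum 1 (< 50 years): n = 5846; a·d/n = 33·3274/5846 = 18.4814; b·c/n = 2328·211/5846 = 84.0246
Stratum 2 (≥ 50 years): n = 3028; a·d/n = 23·2008/3028 = 15.2523; b·c/n = 782·215/3028 = 55.5251
OR_MH = (18.4814 + 15.2523) / (84.0246 + 55.5251) = 33.7337 / 139.5497 = 0.24173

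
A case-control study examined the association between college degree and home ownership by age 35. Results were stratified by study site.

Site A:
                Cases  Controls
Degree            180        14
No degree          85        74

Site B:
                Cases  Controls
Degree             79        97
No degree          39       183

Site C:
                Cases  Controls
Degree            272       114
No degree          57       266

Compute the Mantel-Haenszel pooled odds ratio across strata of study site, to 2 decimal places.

7.99

OR_MH = Σ(aᵢdᵢ/nᵢ) / Σ(bᵢcᵢ/nᵢ), where nᵢ is the stratum total.
Stratum 1 (Site A): n = 353; a·d/n = 180·74/353 = 37.7337; b·c/n = 14·85/353 = 3.3711
Stratum 2 (Site B): n = 398; a·d/n = 79·183/398 = 36.3241; b·c/n = 97·39/398 = 9.5050
Stratum 3 (Site C): n = 709; a·d/n = 272·266/709 = 102.0480; b·c/n = 114·57/709 = 9.1650
OR_MH = (37.7337 + 36.3241 + 102.0480) / (3.3711 + 9.5050 + 9.1650) = 176.1058 / 22.0412 = 7.98986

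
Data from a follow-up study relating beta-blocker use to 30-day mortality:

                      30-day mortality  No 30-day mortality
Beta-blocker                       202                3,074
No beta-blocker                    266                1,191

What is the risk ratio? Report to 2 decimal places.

0.34

Cells: a = 202, b = 3074, c = 266, d = 1191.
Risk in exposed = 202/3276 = 0.06166; risk in unexposed = 266/1457 = 0.18257.
RR = 0.06166 / 0.18257 = 0.33774
The risk is 66% lower among the exposed than among the unexposed.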